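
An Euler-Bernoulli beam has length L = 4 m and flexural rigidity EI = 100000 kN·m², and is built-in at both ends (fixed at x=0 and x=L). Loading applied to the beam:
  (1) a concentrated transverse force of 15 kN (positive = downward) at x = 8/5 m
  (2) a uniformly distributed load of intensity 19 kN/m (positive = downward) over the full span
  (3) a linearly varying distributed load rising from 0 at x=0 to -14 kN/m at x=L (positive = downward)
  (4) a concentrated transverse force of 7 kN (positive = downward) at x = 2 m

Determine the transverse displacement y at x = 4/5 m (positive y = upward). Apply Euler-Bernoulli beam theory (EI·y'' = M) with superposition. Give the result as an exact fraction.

y(4/5) = -73393/1171875000 m

Load 1 — point force P=15 kN at a=8/5 m (b=L-a=12/5):
  y_1 = -Pb²x²(3aL-(3a+b)x)/(6L³EI)  [x≤a] = -15·(12/5)²·(4/5)²·(3·(8/5)·4-(3·(8/5)+(12/5))·(4/5))/(6·4³·100000) = -189/9765625 m
Load 2 — uniform load w=19 kN/m over full span:
  y_2 = -wx²(L-x)²/(24EI) = -19·(4/5)²·(4-(4/5))²/(24·100000) = -304/5859375 m
Load 3 — triangular load w₀=-14 kN/m (0→w₀ over full span):
  y_3 = -w₀x²(L-x)²(x+2L)/(120LEI) = -(-14)·(4/5)²·(4-(4/5))²·((4/5)+2·4)/(120·4·100000) = 2464/146484375 m
Load 4 — point force P=7 kN at a=2 m (b=L-a=2):
  y_4 = -Pb²x²(3aL-(3a+b)x)/(6L³EI)  [x≤a] = -7·2²·(4/5)²·(3·2·4-(3·2+2)·(4/5))/(6·4³·100000) = -77/9375000 m
Superposition: y = Σ y_i = -73393/1171875000 m ≈ -0.000063 m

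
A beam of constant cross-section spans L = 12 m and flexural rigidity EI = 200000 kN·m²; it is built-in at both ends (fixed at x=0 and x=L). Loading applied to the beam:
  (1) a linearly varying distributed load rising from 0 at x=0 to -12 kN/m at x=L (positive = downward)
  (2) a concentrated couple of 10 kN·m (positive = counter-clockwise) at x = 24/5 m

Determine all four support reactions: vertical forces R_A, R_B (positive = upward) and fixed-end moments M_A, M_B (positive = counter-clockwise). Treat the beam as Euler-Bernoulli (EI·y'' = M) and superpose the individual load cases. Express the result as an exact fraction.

R_A = -102/5 kN, M_A = -282/5 kN·m, R_B = -258/5 kN, M_B = 448/5 kN·m

Load 1 — triangular load w₀=-12 kN/m (0→w₀ over full span):
  R_A = 3w₀L/20 = 3·(-12)·12/20 = -108/5 kN
  M_A = w₀L²/30 = (-12)·12²/30 = -288/5 kN·m
  R_B = 7w₀L/20 = 7·(-12)·12/20 = -252/5 kN
  M_B = -w₀L²/20 = -(-12)·12²/20 = 432/5 kN·m
Load 2 — applied couple M₀=10 kN·m at a=24/5 m (b=L-a=36/5):
  R_A = 6M₀ab/L³ = 6·10·(24/5)·(36/5)/12³ = 6/5 kN
  M_A = M₀b(2a-b)/L² = 10·(36/5)·(2·(24/5)-(36/5))/12² = 6/5 kN·m
  R_B = -6M₀ab/L³ = -6·10·(24/5)·(36/5)/12³ = -6/5 kN
  M_B = M₀a(2b-a)/L² = 10·(24/5)·(2·(36/5)-(24/5))/12² = 16/5 kN·m
Superposition: R_A = -102/5 kN, M_A = -282/5 kN·m, R_B = -258/5 kN, M_B = 448/5 kN·m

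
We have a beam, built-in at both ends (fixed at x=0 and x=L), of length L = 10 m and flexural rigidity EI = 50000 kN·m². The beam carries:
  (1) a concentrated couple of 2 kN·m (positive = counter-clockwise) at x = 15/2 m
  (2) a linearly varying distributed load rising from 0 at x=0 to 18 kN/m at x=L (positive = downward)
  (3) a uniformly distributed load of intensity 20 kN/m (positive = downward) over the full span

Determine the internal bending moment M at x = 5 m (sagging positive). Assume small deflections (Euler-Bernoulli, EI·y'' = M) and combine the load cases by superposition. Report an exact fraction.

Load 1 — applied couple M₀=2 kN·m at a=15/2 m (b=L-a=5/2):
  M_1 = R_Ax - M_A  [x≤a] with R_A=9/40, M_A=5/8 = (9/40)·5 - (5/8) = 1/2 kN·m
Load 2 — triangular load w₀=18 kN/m (0→w₀ over full span):
  M_2 = 3w₀Lx/20 - w₀L²/30 - w₀x³/(6L) = 3·18·10·5/20 - 18·10²/30 - 18·5³/(6·10) = 75/2 kN·m
Load 3 — uniform load w=20 kN/m over full span:
  M_3 = wLx/2 - wL²/12 - wx²/2 = 20·10·5/2 - 20·10²/12 - 20·5²/2 = 250/3 kN·m
Superposition: M = Σ M_i = 364/3 kN·m ≈ 121.333333 kN·m

M(5) = 364/3 kN·m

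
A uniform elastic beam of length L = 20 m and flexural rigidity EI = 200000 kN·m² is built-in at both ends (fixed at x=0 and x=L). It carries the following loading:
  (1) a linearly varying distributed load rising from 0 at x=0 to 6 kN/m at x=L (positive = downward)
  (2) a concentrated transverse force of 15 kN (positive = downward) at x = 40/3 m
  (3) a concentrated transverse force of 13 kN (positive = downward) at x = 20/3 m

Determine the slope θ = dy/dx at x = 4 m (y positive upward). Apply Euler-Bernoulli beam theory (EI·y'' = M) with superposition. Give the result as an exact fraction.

θ(4) = -5299/3375000 rad

Load 1 — triangular load w₀=6 kN/m (0→w₀ over full span):
  θ_1 = -w₀(2x(L-x)(L-2x)(x+2L)+x²(L-x)²)/(120LEI) = -6·(2·4·(20-4)·(20-2·4)·(4+2·20)+4²·(20-4)²)/(120·20·200000) = -14/15625 rad
Load 2 — point force P=15 kN at a=40/3 m (b=L-a=20/3):
  θ_2 = -Pb²x(2aL-(3a+b)x)/(2L³EI)  [x≤a] = -15·(20/3)²·4·(2·(40/3)·20-(3·(40/3)+(20/3))·4)/(2·20³·200000) = -13/45000 rad
Load 3 — point force P=13 kN at a=20/3 m (b=L-a=40/3):
  θ_3 = -Pb²x(2aL-(3a+b)x)/(2L³EI)  [x≤a] = -13·(40/3)²·4·(2·(20/3)·20-(3·(20/3)+(40/3))·4)/(2·20³·200000) = -13/33750 rad
Superposition: θ = Σ θ_i = -5299/3375000 rad ≈ -0.001570 rad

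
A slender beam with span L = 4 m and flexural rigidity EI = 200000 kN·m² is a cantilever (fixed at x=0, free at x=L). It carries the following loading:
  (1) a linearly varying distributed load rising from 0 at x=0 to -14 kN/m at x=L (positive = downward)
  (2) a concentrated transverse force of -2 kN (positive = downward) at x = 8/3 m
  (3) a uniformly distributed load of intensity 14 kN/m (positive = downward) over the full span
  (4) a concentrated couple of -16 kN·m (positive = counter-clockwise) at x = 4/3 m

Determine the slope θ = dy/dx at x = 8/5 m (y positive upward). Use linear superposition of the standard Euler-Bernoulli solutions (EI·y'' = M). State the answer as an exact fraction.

Load 1 — triangular load w₀=-14 kN/m (0→w₀ over full span):
  θ_1 = (w₀Lx²/4-w₀L²x/3-w₀x⁴/(24L))/EI = ((-14)·4·(8/5)²/4-(-14)·4²·(8/5)/3-(-14)·(8/5)⁴/(24·4))/200000 = 826/1953125 rad
Load 2 — point force P=-2 kN at a=8/3 m (b=L-a=4/3):
  θ_2 = -Px(2a-x)/(2EI)  [x≤a] = -(-2)·(8/5)·(2·(8/3)-(8/5))/(2·200000) = 7/234375 rad
Load 3 — uniform load w=14 kN/m over full span:
  θ_3 = -wx(x²-3Lx+3L²)/(6EI) = -14·(8/5)·((8/5)²-3·4·(8/5)+3·4²)/(6·200000) = -686/1171875 rad
Load 4 — applied couple M₀=-16 kN·m at a=4/3 m (b=L-a=8/3):
  θ_4 = M₀a/EI  [x>a] = (-16)·(4/3)/200000 = -1/9375 rad
Superposition: θ = Σ θ_i = -1402/5859375 rad ≈ -0.000239 rad

θ(8/5) = -1402/5859375 rad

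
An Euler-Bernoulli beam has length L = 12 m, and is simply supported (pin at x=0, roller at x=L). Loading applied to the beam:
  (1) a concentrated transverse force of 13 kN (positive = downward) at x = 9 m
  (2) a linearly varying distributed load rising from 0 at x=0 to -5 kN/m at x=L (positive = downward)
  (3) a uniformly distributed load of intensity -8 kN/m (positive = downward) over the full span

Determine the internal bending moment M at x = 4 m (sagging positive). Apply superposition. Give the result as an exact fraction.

M(4) = -1355/9 kN·m

Load 1 — point force P=13 kN at a=9 m (b=L-a=3):
  M_1 = Pbx/L  [x≤a] = 13·3·4/12 = 13 kN·m
Load 2 — triangular load w₀=-5 kN/m (0→w₀ over full span):
  M_2 = w₀Lx/6 - w₀x³/(6L) = (-5)·12·4/6 - (-5)·4³/(6·12) = -320/9 kN·m
Load 3 — uniform load w=-8 kN/m over full span:
  M_3 = wx(L-x)/2 = (-8)·4·(12-4)/2 = -128 kN·m
Superposition: M = Σ M_i = -1355/9 kN·m ≈ -150.555556 kN·m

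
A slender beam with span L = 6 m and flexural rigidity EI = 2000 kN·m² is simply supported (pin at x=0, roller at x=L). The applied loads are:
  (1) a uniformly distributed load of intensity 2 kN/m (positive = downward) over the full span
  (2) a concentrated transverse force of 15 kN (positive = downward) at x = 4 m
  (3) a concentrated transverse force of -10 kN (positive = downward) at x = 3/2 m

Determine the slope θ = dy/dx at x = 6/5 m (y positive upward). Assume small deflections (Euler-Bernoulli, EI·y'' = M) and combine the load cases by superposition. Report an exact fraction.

θ(6/5) = -138211/12000000 rad

Load 1 — uniform load w=2 kN/m over full span:
  θ_1 = -w(L³-6Lx²+4x³)/(24EI) = -2·(6³-6·6·(6/5)²+4·(6/5)³)/(24·2000) = -891/125000 rad
Load 2 — point force P=15 kN at a=4 m (b=L-a=2):
  θ_2 = -Pb(L²-b²-3x²)/(6LEI)  [x≤a] = -15·2·(6²-2²-3·(6/5)²)/(6·6·2000) = -173/15000 rad
Load 3 — point force P=-10 kN at a=3/2 m (b=L-a=9/2):
  θ_3 = -Pb(L²-b²-3x²)/(6LEI)  [x≤a] = -(-10)·(9/2)·(6²-(9/2)²-3·(6/5)²)/(6·6·2000) = 1143/160000 rad
Superposition: θ = Σ θ_i = -138211/12000000 rad ≈ -0.011518 rad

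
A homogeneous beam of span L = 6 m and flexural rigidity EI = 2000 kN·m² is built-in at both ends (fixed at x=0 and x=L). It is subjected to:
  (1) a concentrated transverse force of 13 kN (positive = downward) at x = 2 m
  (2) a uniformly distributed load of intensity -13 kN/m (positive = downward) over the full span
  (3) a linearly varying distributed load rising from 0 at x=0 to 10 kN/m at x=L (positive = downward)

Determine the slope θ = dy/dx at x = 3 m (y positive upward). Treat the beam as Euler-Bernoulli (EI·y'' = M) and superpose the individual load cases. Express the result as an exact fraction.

Load 1 — point force P=13 kN at a=2 m (b=L-a=4):
  θ_1 = Pa²(L-x)(2bL-(3b+a)(L-x))/(2L³EI)  [x>a] = 13·2²·(6-3)·(2·4·6-(3·4+2)·(6-3))/(2·6³·2000) = 13/12000 rad
Load 2 — uniform load w=-13 kN/m over full span:
  θ_2 = -wx(L-x)(L-2x)/(12EI) = -(-13)·3·(6-3)·(6-2·3)/(12·2000) = 0 rad
Load 3 — triangular load w₀=10 kN/m (0→w₀ over full span):
  θ_3 = -w₀(2x(L-x)(L-2x)(x+2L)+x²(L-x)²)/(120LEI) = -10·(2·3·(6-3)·(6-2·3)·(3+2·6)+3²·(6-3)²)/(120·6·2000) = -9/16000 rad
Superposition: θ = Σ θ_i = 1/1920 rad ≈ 0.000521 rad

θ(3) = 1/1920 rad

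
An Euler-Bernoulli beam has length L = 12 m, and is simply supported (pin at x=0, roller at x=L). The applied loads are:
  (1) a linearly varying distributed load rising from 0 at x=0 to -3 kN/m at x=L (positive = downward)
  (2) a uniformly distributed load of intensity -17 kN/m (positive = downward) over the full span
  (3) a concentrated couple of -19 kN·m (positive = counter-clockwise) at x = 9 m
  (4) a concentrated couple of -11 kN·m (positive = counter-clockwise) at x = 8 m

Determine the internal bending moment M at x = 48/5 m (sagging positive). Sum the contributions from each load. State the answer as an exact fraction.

Load 1 — triangular load w₀=-3 kN/m (0→w₀ over full span):
  M_1 = w₀Lx/6 - w₀x³/(6L) = (-3)·12·(48/5)/6 - (-3)·(48/5)³/(6·12) = -2592/125 kN·m
Load 2 — uniform load w=-17 kN/m over full span:
  M_2 = wx(L-x)/2 = (-17)·(48/5)·(12-(48/5))/2 = -4896/25 kN·m
Load 3 — applied couple M₀=-19 kN·m at a=9 m (b=L-a=3):
  M_3 = M₀x/L - M₀  [x>a] = (-19)·(48/5)/12 - (-19) = 19/5 kN·m
Load 4 — applied couple M₀=-11 kN·m at a=8 m (b=L-a=4):
  M_4 = M₀x/L - M₀  [x>a] = (-11)·(48/5)/12 - (-11) = 11/5 kN·m
Superposition: M = Σ M_i = -26322/125 kN·m ≈ -210.576000 kN·m

M(48/5) = -26322/125 kN·m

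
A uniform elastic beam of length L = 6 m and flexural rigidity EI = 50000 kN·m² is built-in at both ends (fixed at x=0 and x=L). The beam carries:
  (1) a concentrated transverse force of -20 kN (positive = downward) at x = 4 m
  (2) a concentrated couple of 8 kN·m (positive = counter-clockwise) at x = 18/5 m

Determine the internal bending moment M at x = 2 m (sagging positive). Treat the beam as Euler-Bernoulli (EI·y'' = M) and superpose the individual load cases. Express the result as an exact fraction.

Load 1 — point force P=-20 kN at a=4 m (b=L-a=2):
  M_1 = Pb²(3a+b)x/L³ - Pab²/L²  [x≤a] = (-20)·2²·(3·4+2)·2/6³ - (-20)·4·2²/6² = -40/27 kN·m
Load 2 — applied couple M₀=8 kN·m at a=18/5 m (b=L-a=12/5):
  M_2 = R_Ax - M_A  [x≤a] with R_A=48/25, M_A=64/25 = (48/25)·2 - (64/25) = 32/25 kN·m
Superposition: M = Σ M_i = -136/675 kN·m ≈ -0.201481 kN·m

M(2) = -136/675 kN·m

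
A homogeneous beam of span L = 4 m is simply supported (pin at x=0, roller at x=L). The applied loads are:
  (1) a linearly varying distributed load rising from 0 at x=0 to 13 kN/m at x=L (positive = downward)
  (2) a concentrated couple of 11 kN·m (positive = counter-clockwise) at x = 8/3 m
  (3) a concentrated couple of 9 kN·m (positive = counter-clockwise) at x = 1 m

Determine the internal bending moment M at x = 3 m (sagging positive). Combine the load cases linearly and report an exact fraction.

Load 1 — triangular load w₀=13 kN/m (0→w₀ over full span):
  M_1 = w₀Lx/6 - w₀x³/(6L) = 13·4·3/6 - 13·3³/(6·4) = 91/8 kN·m
Load 2 — applied couple M₀=11 kN·m at a=8/3 m (b=L-a=4/3):
  M_2 = M₀x/L - M₀  [x>a] = 11·3/4 - 11 = -11/4 kN·m
Load 3 — applied couple M₀=9 kN·m at a=1 m (b=L-a=3):
  M_3 = M₀x/L - M₀  [x>a] = 9·3/4 - 9 = -9/4 kN·m
Superposition: M = Σ M_i = 51/8 kN·m ≈ 6.375000 kN·m

M(3) = 51/8 kN·m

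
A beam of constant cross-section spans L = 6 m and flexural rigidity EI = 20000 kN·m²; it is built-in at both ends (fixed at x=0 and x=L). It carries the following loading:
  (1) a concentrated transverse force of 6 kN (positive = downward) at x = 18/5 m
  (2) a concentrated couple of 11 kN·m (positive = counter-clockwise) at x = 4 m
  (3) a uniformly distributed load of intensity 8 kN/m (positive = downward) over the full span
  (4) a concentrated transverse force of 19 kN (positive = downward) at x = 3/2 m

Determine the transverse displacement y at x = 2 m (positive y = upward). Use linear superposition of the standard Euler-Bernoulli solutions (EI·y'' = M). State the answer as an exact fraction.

y(2) = -547921/270000000 m

Load 1 — point force P=6 kN at a=18/5 m (b=L-a=12/5):
  y_1 = -Pb²x²(3aL-(3a+b)x)/(6L³EI)  [x≤a] = -6·(12/5)²·2²·(3·(18/5)·6-(3·(18/5)+(12/5))·2)/(6·6³·20000) = -16/78125 m
Load 2 — applied couple M₀=11 kN·m at a=4 m (b=L-a=2):
  y_2 = (R_Ax³/6 - M_Ax²/2)/EI  [x≤a] with R_A=22/9, M_A=11/3 = ((22/9)·2³/6 - (11/3)·2²/2)/20000 = -11/54000 m
Load 3 — uniform load w=8 kN/m over full span:
  y_3 = -wx²(L-x)²/(24EI) = -8·2²·(6-2)²/(24·20000) = -2/1875 m
Load 4 — point force P=19 kN at a=3/2 m (b=L-a=9/2):
  y_4 = -Pa²(L-x)²(3bL-(3b+a)(L-x))/(6L³EI)  [x>a] = -19·(3/2)²·(6-2)²·(3·(9/2)·6-(3·(9/2)+(3/2))·(6-2))/(6·6³·20000) = -133/240000 m
Superposition: y = Σ y_i = -547921/270000000 m ≈ -0.002029 m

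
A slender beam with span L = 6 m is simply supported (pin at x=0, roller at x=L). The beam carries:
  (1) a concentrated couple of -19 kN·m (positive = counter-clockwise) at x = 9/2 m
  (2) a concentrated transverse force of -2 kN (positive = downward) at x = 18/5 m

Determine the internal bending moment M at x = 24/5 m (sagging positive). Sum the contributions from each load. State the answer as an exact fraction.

Load 1 — applied couple M₀=-19 kN·m at a=9/2 m (b=L-a=3/2):
  M_1 = M₀x/L - M₀  [x>a] = (-19)·(24/5)/6 - (-19) = 19/5 kN·m
Load 2 — point force P=-2 kN at a=18/5 m (b=L-a=12/5):
  M_2 = Pa(L-x)/L  [x>a] = (-2)·(18/5)·(6-(24/5))/6 = -36/25 kN·m
Superposition: M = Σ M_i = 59/25 kN·m ≈ 2.360000 kN·m

M(24/5) = 59/25 kN·m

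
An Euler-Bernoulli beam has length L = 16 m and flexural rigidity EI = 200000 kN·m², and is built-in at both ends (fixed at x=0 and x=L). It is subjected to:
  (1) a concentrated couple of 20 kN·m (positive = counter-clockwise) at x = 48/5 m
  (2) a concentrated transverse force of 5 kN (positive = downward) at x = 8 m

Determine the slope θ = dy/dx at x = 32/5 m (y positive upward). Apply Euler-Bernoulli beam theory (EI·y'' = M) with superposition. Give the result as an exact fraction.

θ(32/5) = -33/390625 rad

Load 1 — applied couple M₀=20 kN·m at a=48/5 m (b=L-a=32/5):
  θ_1 = (R_Ax²/2 - M_Ax)/EI  [x≤a] with R_A=9/5, M_A=32/5 = ((9/5)·(32/5)²/2 - (32/5)·(32/5))/200000 = -8/390625 rad
Load 2 — point force P=5 kN at a=8 m (b=L-a=8):
  θ_2 = -Pb²x(2aL-(3a+b)x)/(2L³EI)  [x≤a] = -5·8²·(32/5)·(2·8·16-(3·8+8)·(32/5))/(2·16³·200000) = -1/15625 rad
Superposition: θ = Σ θ_i = -33/390625 rad ≈ -0.000084 rad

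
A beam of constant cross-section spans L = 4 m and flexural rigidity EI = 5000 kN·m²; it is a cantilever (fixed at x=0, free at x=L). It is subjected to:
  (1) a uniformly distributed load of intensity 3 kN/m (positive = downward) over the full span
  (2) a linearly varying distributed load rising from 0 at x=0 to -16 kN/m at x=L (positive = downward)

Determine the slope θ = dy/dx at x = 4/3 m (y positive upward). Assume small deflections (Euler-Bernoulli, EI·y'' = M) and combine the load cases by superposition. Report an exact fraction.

θ(4/3) = 1924/151875 rad

Load 1 — uniform load w=3 kN/m over full span:
  θ_1 = -wx(x²-3Lx+3L²)/(6EI) = -3·(4/3)·((4/3)²-3·4·(4/3)+3·4²)/(6·5000) = -76/16875 rad
Load 2 — triangular load w₀=-16 kN/m (0→w₀ over full span):
  θ_2 = (w₀Lx²/4-w₀L²x/3-w₀x⁴/(24L))/EI = ((-16)·4·(4/3)²/4-(-16)·4²·(4/3)/3-(-16)·(4/3)⁴/(24·4))/5000 = 2608/151875 rad
Superposition: θ = Σ θ_i = 1924/151875 rad ≈ 0.012668 rad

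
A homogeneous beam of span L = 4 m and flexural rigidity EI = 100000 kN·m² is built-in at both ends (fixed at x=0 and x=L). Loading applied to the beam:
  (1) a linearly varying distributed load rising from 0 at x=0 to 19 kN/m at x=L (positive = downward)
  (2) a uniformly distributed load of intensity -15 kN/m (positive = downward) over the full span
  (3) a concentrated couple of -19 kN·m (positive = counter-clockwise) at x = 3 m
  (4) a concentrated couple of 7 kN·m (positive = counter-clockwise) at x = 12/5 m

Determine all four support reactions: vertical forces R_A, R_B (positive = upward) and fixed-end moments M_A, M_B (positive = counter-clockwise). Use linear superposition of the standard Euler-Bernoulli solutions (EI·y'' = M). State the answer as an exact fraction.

Load 1 — triangular load w₀=19 kN/m (0→w₀ over full span):
  R_A = 3w₀L/20 = 3·19·4/20 = 57/5 kN
  M_A = w₀L²/30 = 19·4²/30 = 152/15 kN·m
  R_B = 7w₀L/20 = 7·19·4/20 = 133/5 kN
  M_B = -w₀L²/20 = -19·4²/20 = -76/5 kN·m
Load 2 — uniform load w=-15 kN/m over full span:
  R_A = wL/2 = (-15)·4/2 = -30 kN
  M_A = wL²/12 = (-15)·4²/12 = -20 kN·m
  R_B = wL/2 = (-15)·4/2 = -30 kN
  M_B = -wL²/12 = -(-15)·4²/12 = 20 kN·m
Load 3 — applied couple M₀=-19 kN·m at a=3 m (b=L-a=1):
  R_A = 6M₀ab/L³ = 6·(-19)·3·1/4³ = -171/32 kN
  M_A = M₀b(2a-b)/L² = (-19)·1·(2·3-1)/4² = -95/16 kN·m
  R_B = -6M₀ab/L³ = -6·(-19)·3·1/4³ = 171/32 kN
  M_B = M₀a(2b-a)/L² = (-19)·3·(2·1-3)/4² = 57/16 kN·m
Load 4 — applied couple M₀=7 kN·m at a=12/5 m (b=L-a=8/5):
  R_A = 6M₀ab/L³ = 6·7·(12/5)·(8/5)/4³ = 63/25 kN
  M_A = M₀b(2a-b)/L² = 7·(8/5)·(2·(12/5)-(8/5))/4² = 56/25 kN·m
  R_B = -6M₀ab/L³ = -6·7·(12/5)·(8/5)/4³ = -63/25 kN
  M_B = M₀a(2b-a)/L² = 7·(12/5)·(2·(8/5)-(12/5))/4² = 21/25 kN·m
Superposition: R_A = -17139/800 kN, M_A = -16277/1200 kN·m, R_B = -461/800 kN, M_B = 3681/400 kN·m

R_A = -17139/800 kN, M_A = -16277/1200 kN·m, R_B = -461/800 kN, M_B = 3681/400 kN·m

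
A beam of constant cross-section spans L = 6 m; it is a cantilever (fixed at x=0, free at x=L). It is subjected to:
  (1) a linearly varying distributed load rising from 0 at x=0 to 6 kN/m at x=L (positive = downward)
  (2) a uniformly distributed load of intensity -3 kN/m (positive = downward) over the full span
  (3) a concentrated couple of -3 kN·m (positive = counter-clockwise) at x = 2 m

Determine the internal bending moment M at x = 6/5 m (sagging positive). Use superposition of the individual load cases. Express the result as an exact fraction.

M(6/5) = -2391/125 kN·m

Load 1 — triangular load w₀=6 kN/m (0→w₀ over full span):
  M_1 = w₀Lx/2 - w₀L²/3 - w₀x³/(6L) = 6·6·(6/5)/2 - 6·6²/3 - 6·(6/5)³/(6·6) = -6336/125 kN·m
Load 2 — uniform load w=-3 kN/m over full span:
  M_2 = -w(L-x)²/2 = -(-3)·(6-(6/5))²/2 = 864/25 kN·m
Load 3 — applied couple M₀=-3 kN·m at a=2 m (b=L-a=4):
  M_3 = M₀  [x≤a] = (-3) = -3 kN·m
Superposition: M = Σ M_i = -2391/125 kN·m ≈ -19.128000 kN·m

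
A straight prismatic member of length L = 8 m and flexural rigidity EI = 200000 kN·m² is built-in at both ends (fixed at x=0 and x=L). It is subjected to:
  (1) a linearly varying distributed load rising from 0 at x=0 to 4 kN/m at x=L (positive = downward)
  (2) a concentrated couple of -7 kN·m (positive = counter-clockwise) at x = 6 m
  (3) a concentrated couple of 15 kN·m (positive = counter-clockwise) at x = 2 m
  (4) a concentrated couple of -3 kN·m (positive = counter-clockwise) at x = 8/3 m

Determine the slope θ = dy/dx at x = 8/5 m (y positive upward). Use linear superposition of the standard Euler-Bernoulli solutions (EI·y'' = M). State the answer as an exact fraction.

θ(8/5) = 541/93750000 rad

Load 1 — triangular load w₀=4 kN/m (0→w₀ over full span):
  θ_1 = -w₀(2x(L-x)(L-2x)(x+2L)+x²(L-x)²)/(120LEI) = -4·(2·(8/5)·(8-(8/5))·(8-2·(8/5))·((8/5)+2·8)+(8/5)²·(8-(8/5))²)/(120·8·200000) = -224/5859375 rad
Load 2 — applied couple M₀=-7 kN·m at a=6 m (b=L-a=2):
  θ_2 = (R_Ax²/2 - M_Ax)/EI  [x≤a] with R_A=-63/64, M_A=-35/16 = ((-63/64)·(8/5)²/2 - (-35/16)·(8/5))/200000 = 7/625000 rad
Load 3 — applied couple M₀=15 kN·m at a=2 m (b=L-a=6):
  θ_3 = (R_Ax²/2 - M_Ax)/EI  [x≤a] with R_A=135/64, M_A=-45/16 = ((135/64)·(8/5)²/2 - (-45/16)·(8/5))/200000 = 9/250000 rad
Load 4 — applied couple M₀=-3 kN·m at a=8/3 m (b=L-a=16/3):
  θ_4 = (R_Ax²/2 - M_Ax)/EI  [x≤a] with R_A=-1/2, M_A=0 = ((-1/2)·(8/5)²/2 - 0·(8/5))/200000 = -1/312500 rad
Superposition: θ = Σ θ_i = 541/93750000 rad ≈ 0.000006 rad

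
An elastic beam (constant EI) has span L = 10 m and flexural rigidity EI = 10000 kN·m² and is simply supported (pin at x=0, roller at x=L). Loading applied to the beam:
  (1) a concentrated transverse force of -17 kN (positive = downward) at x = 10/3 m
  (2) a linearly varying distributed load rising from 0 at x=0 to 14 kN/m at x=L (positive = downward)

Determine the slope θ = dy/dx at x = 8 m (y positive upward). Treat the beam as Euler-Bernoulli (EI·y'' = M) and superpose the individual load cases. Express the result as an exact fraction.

Load 1 — point force P=-17 kN at a=10/3 m (b=L-a=20/3):
  θ_1 = -Pa(2L²-6Lx+3x²+a²)/(6LEI)  [x>a] = -(-17)·(10/3)·(2·10²-6·10·8+3·8²+(10/3)²)/(6·10·10000) = -2941/405000 rad
Load 2 — triangular load w₀=14 kN/m (0→w₀ over full span):
  θ_2 = -w₀(7L⁴-30L²x²+15x⁴)/(360LEI) = -14·(7·10⁴-30·10²·8²+15·8⁴)/(360·10·10000) = 5299/225000 rad
Superposition: θ = Σ θ_i = 16493/1012500 rad ≈ 0.016289 rad

θ(8) = 16493/1012500 rad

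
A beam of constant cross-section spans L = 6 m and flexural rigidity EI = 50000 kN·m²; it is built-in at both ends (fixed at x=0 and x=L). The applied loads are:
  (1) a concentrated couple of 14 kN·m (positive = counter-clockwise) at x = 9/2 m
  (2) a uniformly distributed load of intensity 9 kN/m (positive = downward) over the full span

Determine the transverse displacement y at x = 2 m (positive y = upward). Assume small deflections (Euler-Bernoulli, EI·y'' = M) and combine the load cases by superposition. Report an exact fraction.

y(2) = -117/200000 m

Load 1 — applied couple M₀=14 kN·m at a=9/2 m (b=L-a=3/2):
  y_1 = (R_Ax³/6 - M_Ax²/2)/EI  [x≤a] with R_A=21/8, M_A=35/8 = ((21/8)·2³/6 - (35/8)·2²/2)/50000 = -21/200000 m
Load 2 — uniform load w=9 kN/m over full span:
  y_2 = -wx²(L-x)²/(24EI) = -9·2²·(6-2)²/(24·50000) = -3/6250 m
Superposition: y = Σ y_i = -117/200000 m ≈ -0.000585 m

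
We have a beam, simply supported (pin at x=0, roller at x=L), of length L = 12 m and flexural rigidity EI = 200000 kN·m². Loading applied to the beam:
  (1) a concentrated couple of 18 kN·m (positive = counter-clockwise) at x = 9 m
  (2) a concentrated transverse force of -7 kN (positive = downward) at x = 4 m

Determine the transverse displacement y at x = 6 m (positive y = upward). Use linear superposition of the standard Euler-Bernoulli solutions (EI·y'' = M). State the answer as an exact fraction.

y(6) = 559/1200000 m

Load 1 — applied couple M₀=18 kN·m at a=9 m (b=L-a=3):
  y_1 = (M₀x³/(6L)+C₁x)/EI  [x≤a] with C₁=M₀(3b²-L²)/(6L)=-117/4 = (18·6³/(6·12)+(-117/4)·6)/200000 = -243/400000 m
Load 2 — point force P=-7 kN at a=4 m (b=L-a=8):
  y_2 = -Pa(L-x)(2Lx-a²-x²)/(6LEI)  [x>a] = -(-7)·4·(12-6)·(2·12·6-4²-6²)/(6·12·200000) = 161/150000 m
Superposition: y = Σ y_i = 559/1200000 m ≈ 0.000466 m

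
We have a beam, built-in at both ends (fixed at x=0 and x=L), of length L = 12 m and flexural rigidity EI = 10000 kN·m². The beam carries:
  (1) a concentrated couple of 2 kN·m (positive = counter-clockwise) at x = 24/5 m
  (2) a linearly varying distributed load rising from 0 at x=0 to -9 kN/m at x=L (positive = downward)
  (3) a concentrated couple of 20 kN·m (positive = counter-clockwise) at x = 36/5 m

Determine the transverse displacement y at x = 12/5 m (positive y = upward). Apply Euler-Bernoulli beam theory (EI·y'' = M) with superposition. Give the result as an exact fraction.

Load 1 — applied couple M₀=2 kN·m at a=24/5 m (b=L-a=36/5):
  y_1 = (R_Ax³/6 - M_Ax²/2)/EI  [x≤a] with R_A=6/25, M_A=6/25 = ((6/25)·(12/5)³/6 - (6/25)·(12/5)²/2)/10000 = -27/1953125 m
Load 2 — triangular load w₀=-9 kN/m (0→w₀ over full span):
  y_2 = -w₀x²(L-x)²(x+2L)/(120LEI) = -(-9)·(12/5)²·(12-(12/5))²·((12/5)+2·12)/(120·12·10000) = 85536/9765625 m
Load 3 — applied couple M₀=20 kN·m at a=36/5 m (b=L-a=24/5):
  y_3 = (R_Ax³/6 - M_Ax²/2)/EI  [x≤a] with R_A=12/5, M_A=32/5 = ((12/5)·(12/5)³/6 - (32/5)·(12/5)²/2)/10000 = -504/390625 m
Superposition: y = Σ y_i = 72801/9765625 m ≈ 0.007455 m

y(12/5) = 72801/9765625 m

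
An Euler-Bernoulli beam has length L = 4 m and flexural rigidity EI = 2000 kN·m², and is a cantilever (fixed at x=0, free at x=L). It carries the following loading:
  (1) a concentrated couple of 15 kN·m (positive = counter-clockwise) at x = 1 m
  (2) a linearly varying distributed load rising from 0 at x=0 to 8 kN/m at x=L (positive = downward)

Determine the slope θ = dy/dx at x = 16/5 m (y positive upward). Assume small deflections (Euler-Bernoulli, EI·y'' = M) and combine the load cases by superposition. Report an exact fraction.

θ(16/5) = -90659/3750000 rad

Load 1 — applied couple M₀=15 kN·m at a=1 m (b=L-a=3):
  θ_1 = M₀a/EI  [x>a] = 15·1/2000 = 3/400 rad
Load 2 — triangular load w₀=8 kN/m (0→w₀ over full span):
  θ_2 = (w₀Lx²/4-w₀L²x/3-w₀x⁴/(24L))/EI = (8·4·(16/5)²/4-8·4²·(16/5)/3-8·(16/5)⁴/(24·4))/2000 = -7424/234375 rad
Superposition: θ = Σ θ_i = -90659/3750000 rad ≈ -0.024176 rad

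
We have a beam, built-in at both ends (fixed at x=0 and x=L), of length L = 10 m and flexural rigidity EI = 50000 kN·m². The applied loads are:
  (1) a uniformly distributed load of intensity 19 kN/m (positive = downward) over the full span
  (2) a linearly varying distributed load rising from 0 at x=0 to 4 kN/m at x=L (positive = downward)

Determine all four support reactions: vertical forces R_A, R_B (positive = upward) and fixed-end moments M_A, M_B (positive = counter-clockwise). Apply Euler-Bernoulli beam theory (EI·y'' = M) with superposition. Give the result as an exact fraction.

Load 1 — uniform load w=19 kN/m over full span:
  R_A = wL/2 = 19·10/2 = 95 kN
  M_A = wL²/12 = 19·10²/12 = 475/3 kN·m
  R_B = wL/2 = 19·10/2 = 95 kN
  M_B = -wL²/12 = -19·10²/12 = -475/3 kN·m
Load 2 — triangular load w₀=4 kN/m (0→w₀ over full span):
  R_A = 3w₀L/20 = 3·4·10/20 = 6 kN
  M_A = w₀L²/30 = 4·10²/30 = 40/3 kN·m
  R_B = 7w₀L/20 = 7·4·10/20 = 14 kN
  M_B = -w₀L²/20 = -4·10²/20 = -20 kN·m
Superposition: R_A = 101 kN, M_A = 515/3 kN·m, R_B = 109 kN, M_B = -535/3 kN·m

R_A = 101 kN, M_A = 515/3 kN·m, R_B = 109 kN, M_B = -535/3 kN·m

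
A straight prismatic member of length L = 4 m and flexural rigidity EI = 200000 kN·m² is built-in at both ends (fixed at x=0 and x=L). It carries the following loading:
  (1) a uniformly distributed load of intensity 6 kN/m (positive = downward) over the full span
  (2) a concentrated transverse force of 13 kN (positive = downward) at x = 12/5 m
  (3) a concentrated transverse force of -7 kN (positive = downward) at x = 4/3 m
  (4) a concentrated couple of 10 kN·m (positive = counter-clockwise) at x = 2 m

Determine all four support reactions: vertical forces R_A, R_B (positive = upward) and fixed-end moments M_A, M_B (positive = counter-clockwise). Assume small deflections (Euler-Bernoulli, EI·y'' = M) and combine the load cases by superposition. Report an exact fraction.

Load 1 — uniform load w=6 kN/m over full span:
  R_A = wL/2 = 6·4/2 = 12 kN
  M_A = wL²/12 = 6·4²/12 = 8 kN·m
  R_B = wL/2 = 6·4/2 = 12 kN
  M_B = -wL²/12 = -6·4²/12 = -8 kN·m
Load 2 — point force P=13 kN at a=12/5 m (b=L-a=8/5):
  R_A = Pb²(3a+b)/L³ = 13·(8/5)²·(3·(12/5)+(8/5))/4³ = 572/125 kN
  M_A = Pab²/L² = 13·(12/5)·(8/5)²/4² = 624/125 kN·m
  R_B = Pa²(a+3b)/L³ = 13·(12/5)²·((12/5)+3·(8/5))/4³ = 1053/125 kN
  M_B = -Pa²b/L² = -13·(12/5)²·(8/5)/4² = -936/125 kN·m
Load 3 — point force P=-7 kN at a=4/3 m (b=L-a=8/3):
  R_A = Pb²(3a+b)/L³ = (-7)·(8/3)²·(3·(4/3)+(8/3))/4³ = -140/27 kN
  M_A = Pab²/L² = (-7)·(4/3)·(8/3)²/4² = -112/27 kN·m
  R_B = Pa²(a+3b)/L³ = (-7)·(4/3)²·((4/3)+3·(8/3))/4³ = -49/27 kN
  M_B = -Pa²b/L² = -(-7)·(4/3)²·(8/3)/4² = 56/27 kN·m
Load 4 — applied couple M₀=10 kN·m at a=2 m (b=L-a=2):
  R_A = 6M₀ab/L³ = 6·10·2·2/4³ = 15/4 kN
  M_A = M₀b(2a-b)/L² = 10·2·(2·2-2)/4² = 5/2 kN·m
  R_B = -6M₀ab/L³ = -6·10·2·2/4³ = -15/4 kN
  M_B = M₀a(2b-a)/L² = 10·2·(2·2-2)/4² = 5/2 kN·m
Superposition: R_A = 204401/13500 kN, M_A = 76571/6750 kN·m, R_B = 200599/13500 kN, M_B = -73669/6750 kN·m

R_A = 204401/13500 kN, M_A = 76571/6750 kN·m, R_B = 200599/13500 kN, M_B = -73669/6750 kN·m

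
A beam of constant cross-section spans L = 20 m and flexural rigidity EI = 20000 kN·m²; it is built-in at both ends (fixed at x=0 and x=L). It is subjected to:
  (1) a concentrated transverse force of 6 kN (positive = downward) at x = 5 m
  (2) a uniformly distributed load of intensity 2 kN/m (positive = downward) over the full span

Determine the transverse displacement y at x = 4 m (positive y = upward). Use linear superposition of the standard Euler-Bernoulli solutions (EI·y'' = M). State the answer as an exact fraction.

y(4) = -1267/60000 m

Load 1 — point force P=6 kN at a=5 m (b=L-a=15):
  y_1 = -Pb²x²(3aL-(3a+b)x)/(6L³EI)  [x≤a] = -6·15²·4²·(3·5·20-(3·5+15)·4)/(6·20³·20000) = -81/20000 m
Load 2 — uniform load w=2 kN/m over full span:
  y_2 = -wx²(L-x)²/(24EI) = -2·4²·(20-4)²/(24·20000) = -32/1875 m
Superposition: y = Σ y_i = -1267/60000 m ≈ -0.021117 m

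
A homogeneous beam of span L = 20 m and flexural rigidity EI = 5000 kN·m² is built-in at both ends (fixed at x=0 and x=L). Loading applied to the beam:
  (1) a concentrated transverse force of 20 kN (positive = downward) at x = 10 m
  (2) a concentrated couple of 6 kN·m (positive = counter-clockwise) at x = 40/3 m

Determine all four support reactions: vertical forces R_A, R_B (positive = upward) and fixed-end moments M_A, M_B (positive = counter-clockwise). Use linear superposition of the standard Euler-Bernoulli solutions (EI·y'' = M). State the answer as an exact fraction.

R_A = 52/5 kN, M_A = 52 kN·m, R_B = 48/5 kN, M_B = -50 kN·m

Load 1 — point force P=20 kN at a=10 m (b=L-a=10):
  R_A = Pb²(3a+b)/L³ = 20·10²·(3·10+10)/20³ = 10 kN
  M_A = Pab²/L² = 20·10·10²/20² = 50 kN·m
  R_B = Pa²(a+3b)/L³ = 20·10²·(10+3·10)/20³ = 10 kN
  M_B = -Pa²b/L² = -20·10²·10/20² = -50 kN·m
Load 2 — applied couple M₀=6 kN·m at a=40/3 m (b=L-a=20/3):
  R_A = 6M₀ab/L³ = 6·6·(40/3)·(20/3)/20³ = 2/5 kN
  M_A = M₀b(2a-b)/L² = 6·(20/3)·(2·(40/3)-(20/3))/20² = 2 kN·m
  R_B = -6M₀ab/L³ = -6·6·(40/3)·(20/3)/20³ = -2/5 kN
  M_B = M₀a(2b-a)/L² = 6·(40/3)·(2·(20/3)-(40/3))/20² = 0 kN·m
Superposition: R_A = 52/5 kN, M_A = 52 kN·m, R_B = 48/5 kN, M_B = -50 kN·m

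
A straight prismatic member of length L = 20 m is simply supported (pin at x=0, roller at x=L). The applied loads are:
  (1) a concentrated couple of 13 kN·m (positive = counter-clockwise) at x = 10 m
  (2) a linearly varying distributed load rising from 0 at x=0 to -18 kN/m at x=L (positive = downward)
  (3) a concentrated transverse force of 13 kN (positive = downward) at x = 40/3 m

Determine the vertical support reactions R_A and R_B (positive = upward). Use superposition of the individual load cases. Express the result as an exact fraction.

R_A = -3301/60 kN, R_B = -6719/60 kN

Load 1 — applied couple M₀=13 kN·m at a=10 m (b=L-a=10):
  R_A = M₀/L = 13/20 kN
  R_B = -M₀/L = -13/20 kN
Load 2 — triangular load w₀=-18 kN/m (0→w₀ over full span):
  R_A = w₀L/6 = (-18)·20/6 = -60 kN
  R_B = w₀L/3 = (-18)·20/3 = -120 kN
Load 3 — point force P=13 kN at a=40/3 m (b=L-a=20/3):
  R_A = Pb/L = 13·(20/3)/20 = 13/3 kN
  R_B = Pa/L = 13·(40/3)/20 = 26/3 kN
Superposition: R_A = -3301/60 kN, R_B = -6719/60 kN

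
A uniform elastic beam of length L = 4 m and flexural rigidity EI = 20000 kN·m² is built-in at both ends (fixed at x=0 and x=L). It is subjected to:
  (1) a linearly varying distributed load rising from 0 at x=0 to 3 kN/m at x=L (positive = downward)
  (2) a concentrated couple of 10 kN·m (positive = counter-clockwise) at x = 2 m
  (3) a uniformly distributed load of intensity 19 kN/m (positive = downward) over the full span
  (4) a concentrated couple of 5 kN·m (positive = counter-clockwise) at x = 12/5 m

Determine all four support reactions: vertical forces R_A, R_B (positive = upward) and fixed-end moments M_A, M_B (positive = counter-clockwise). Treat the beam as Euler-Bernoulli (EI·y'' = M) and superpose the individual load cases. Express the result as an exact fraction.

R_A = 907/20 kN, M_A = 931/30 kN·m, R_B = 733/20 kN, M_B = -739/30 kN·m

Load 1 — triangular load w₀=3 kN/m (0→w₀ over full span):
  R_A = 3w₀L/20 = 3·3·4/20 = 9/5 kN
  M_A = w₀L²/30 = 3·4²/30 = 8/5 kN·m
  R_B = 7w₀L/20 = 7·3·4/20 = 21/5 kN
  M_B = -w₀L²/20 = -3·4²/20 = -12/5 kN·m
Load 2 — applied couple M₀=10 kN·m at a=2 m (b=L-a=2):
  R_A = 6M₀ab/L³ = 6·10·2·2/4³ = 15/4 kN
  M_A = M₀b(2a-b)/L² = 10·2·(2·2-2)/4² = 5/2 kN·m
  R_B = -6M₀ab/L³ = -6·10·2·2/4³ = -15/4 kN
  M_B = M₀a(2b-a)/L² = 10·2·(2·2-2)/4² = 5/2 kN·m
Load 3 — uniform load w=19 kN/m over full span:
  R_A = wL/2 = 19·4/2 = 38 kN
  M_A = wL²/12 = 19·4²/12 = 76/3 kN·m
  R_B = wL/2 = 19·4/2 = 38 kN
  M_B = -wL²/12 = -19·4²/12 = -76/3 kN·m
Load 4 — applied couple M₀=5 kN·m at a=12/5 m (b=L-a=8/5):
  R_A = 6M₀ab/L³ = 6·5·(12/5)·(8/5)/4³ = 9/5 kN
  M_A = M₀b(2a-b)/L² = 5·(8/5)·(2·(12/5)-(8/5))/4² = 8/5 kN·m
  R_B = -6M₀ab/L³ = -6·5·(12/5)·(8/5)/4³ = -9/5 kN
  M_B = M₀a(2b-a)/L² = 5·(12/5)·(2·(8/5)-(12/5))/4² = 3/5 kN·m
Superposition: R_A = 907/20 kN, M_A = 931/30 kN·m, R_B = 733/20 kN, M_B = -739/30 kN·m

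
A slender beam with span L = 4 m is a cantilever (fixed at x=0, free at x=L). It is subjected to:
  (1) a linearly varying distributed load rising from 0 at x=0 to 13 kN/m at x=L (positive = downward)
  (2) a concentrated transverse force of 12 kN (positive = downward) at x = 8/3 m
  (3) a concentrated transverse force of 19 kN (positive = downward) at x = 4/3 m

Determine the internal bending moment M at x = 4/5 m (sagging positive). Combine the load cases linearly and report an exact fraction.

Load 1 — triangular load w₀=13 kN/m (0→w₀ over full span):
  M_1 = w₀Lx/2 - w₀L²/3 - w₀x³/(6L) = 13·4·(4/5)/2 - 13·4²/3 - 13·(4/5)³/(6·4) = -18304/375 kN·m
Load 2 — point force P=12 kN at a=8/3 m (b=L-a=4/3):
  M_2 = -P(a-x)  [x≤a] = -12·((8/3)-(4/5)) = -112/5 kN·m
Load 3 — point force P=19 kN at a=4/3 m (b=L-a=8/3):
  M_3 = -P(a-x)  [x≤a] = -19·((4/3)-(4/5)) = -152/15 kN·m
Superposition: M = Σ M_i = -10168/125 kN·m ≈ -81.344000 kN·m

M(4/5) = -10168/125 kN·m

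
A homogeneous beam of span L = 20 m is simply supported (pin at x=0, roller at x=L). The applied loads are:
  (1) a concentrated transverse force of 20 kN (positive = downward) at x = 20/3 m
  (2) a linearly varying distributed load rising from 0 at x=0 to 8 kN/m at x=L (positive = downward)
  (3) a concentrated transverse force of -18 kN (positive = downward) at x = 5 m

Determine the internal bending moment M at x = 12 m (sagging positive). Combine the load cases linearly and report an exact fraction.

Load 1 — point force P=20 kN at a=20/3 m (b=L-a=40/3):
  M_1 = Pa(L-x)/L  [x>a] = 20·(20/3)·(20-12)/20 = 160/3 kN·m
Load 2 — triangular load w₀=8 kN/m (0→w₀ over full span):
  M_2 = w₀Lx/6 - w₀x³/(6L) = 8·20·12/6 - 8·12³/(6·20) = 1024/5 kN·m
Load 3 — point force P=-18 kN at a=5 m (b=L-a=15):
  M_3 = Pa(L-x)/L  [x>a] = (-18)·5·(20-12)/20 = -36 kN·m
Superposition: M = Σ M_i = 3332/15 kN·m ≈ 222.133333 kN·m

M(12) = 3332/15 kN·m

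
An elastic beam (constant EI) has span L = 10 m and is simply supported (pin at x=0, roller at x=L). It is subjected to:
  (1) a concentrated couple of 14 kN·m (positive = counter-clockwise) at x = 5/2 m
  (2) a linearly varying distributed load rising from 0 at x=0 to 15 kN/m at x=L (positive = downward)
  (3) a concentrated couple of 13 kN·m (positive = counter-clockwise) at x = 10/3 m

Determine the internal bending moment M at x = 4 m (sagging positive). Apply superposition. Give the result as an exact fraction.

M(4) = 339/5 kN·m

Load 1 — applied couple M₀=14 kN·m at a=5/2 m (b=L-a=15/2):
  M_1 = M₀x/L - M₀  [x>a] = 14·4/10 - 14 = -42/5 kN·m
Load 2 — triangular load w₀=15 kN/m (0→w₀ over full span):
  M_2 = w₀Lx/6 - w₀x³/(6L) = 15·10·4/6 - 15·4³/(6·10) = 84 kN·m
Load 3 — applied couple M₀=13 kN·m at a=10/3 m (b=L-a=20/3):
  M_3 = M₀x/L - M₀  [x>a] = 13·4/10 - 13 = -39/5 kN·m
Superposition: M = Σ M_i = 339/5 kN·m ≈ 67.800000 kN·m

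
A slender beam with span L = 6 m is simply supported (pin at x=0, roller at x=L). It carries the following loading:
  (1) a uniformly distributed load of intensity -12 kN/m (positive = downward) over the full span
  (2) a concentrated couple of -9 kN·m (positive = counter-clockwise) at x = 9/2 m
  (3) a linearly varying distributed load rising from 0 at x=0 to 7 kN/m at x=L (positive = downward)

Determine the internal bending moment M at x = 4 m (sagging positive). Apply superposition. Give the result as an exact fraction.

Load 1 — uniform load w=-12 kN/m over full span:
  M_1 = wx(L-x)/2 = (-12)·4·(6-4)/2 = -48 kN·m
Load 2 — applied couple M₀=-9 kN·m at a=9/2 m (b=L-a=3/2):
  M_2 = M₀x/L  [x≤a] = (-9)·4/6 = -6 kN·m
Load 3 — triangular load w₀=7 kN/m (0→w₀ over full span):
  M_3 = w₀Lx/6 - w₀x³/(6L) = 7·6·4/6 - 7·4³/(6·6) = 140/9 kN·m
Superposition: M = Σ M_i = -346/9 kN·m ≈ -38.444444 kN·m

M(4) = -346/9 kN·m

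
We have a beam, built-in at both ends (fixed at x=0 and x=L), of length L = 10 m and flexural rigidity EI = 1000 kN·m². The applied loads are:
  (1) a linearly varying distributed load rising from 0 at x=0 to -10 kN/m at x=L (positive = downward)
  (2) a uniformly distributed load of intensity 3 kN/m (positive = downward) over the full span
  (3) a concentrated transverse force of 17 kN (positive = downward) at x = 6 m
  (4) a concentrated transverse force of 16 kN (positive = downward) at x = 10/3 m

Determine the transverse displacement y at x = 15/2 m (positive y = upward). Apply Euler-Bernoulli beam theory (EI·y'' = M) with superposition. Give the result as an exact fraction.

Load 1 — triangular load w₀=-10 kN/m (0→w₀ over full span):
  y_1 = -w₀x²(L-x)²(x+2L)/(120LEI) = -(-10)·(15/2)²·(10-(15/2))²·((15/2)+2·10)/(120·10·1000) = 165/2048 m
Load 2 — uniform load w=3 kN/m over full span:
  y_2 = -wx²(L-x)²/(24EI) = -3·(15/2)²·(10-(15/2))²/(24·1000) = -45/1024 m
Load 3 — point force P=17 kN at a=6 m (b=L-a=4):
  y_3 = -Pa²(L-x)²(3bL-(3b+a)(L-x))/(6L³EI)  [x>a] = -17·6²·(10-(15/2))²·(3·4·10-(3·4+6)·(10-(15/2)))/(6·10³·1000) = -153/3200 m
Load 4 — point force P=16 kN at a=10/3 m (b=L-a=20/3):
  y_4 = -Pa²(L-x)²(3bL-(3b+a)(L-x))/(6L³EI)  [x>a] = -16·(10/3)²·(10-(15/2))²·(3·(20/3)·10-(3·(20/3)+(10/3))·(10-(15/2)))/(6·10³·1000) = -17/648 m
Superposition: y = Σ y_i = -155213/4147200 m ≈ -0.037426 m

y(15/2) = -155213/4147200 m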